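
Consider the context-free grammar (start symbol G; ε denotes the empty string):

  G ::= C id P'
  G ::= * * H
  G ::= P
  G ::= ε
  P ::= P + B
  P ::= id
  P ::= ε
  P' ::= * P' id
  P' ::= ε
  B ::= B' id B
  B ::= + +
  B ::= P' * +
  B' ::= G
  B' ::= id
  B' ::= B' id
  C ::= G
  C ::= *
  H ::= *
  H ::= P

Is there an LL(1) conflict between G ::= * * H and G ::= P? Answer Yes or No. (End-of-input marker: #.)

FIRST(* * H) = { * } and FIRST(P) = { +, id, ε }.
The second is nullable but FOLLOW(G) = { #, id } is disjoint from FIRST of the first.

No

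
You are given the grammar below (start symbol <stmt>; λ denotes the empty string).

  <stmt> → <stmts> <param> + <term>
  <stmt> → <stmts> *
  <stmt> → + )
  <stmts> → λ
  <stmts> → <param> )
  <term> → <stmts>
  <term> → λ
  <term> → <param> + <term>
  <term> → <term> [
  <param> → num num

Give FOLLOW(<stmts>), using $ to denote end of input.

{ $, *, [, num }

In <stmt> → <stmts> <param> + <term>: add FIRST(<param> + <term>) = { num }.
In <stmt> → <stmts> *: add FIRST(*) = { * }.
In <term> → <stmts>: <stmts> is at the end, add FOLLOW(<term>) = { $, [ }.
Union: FOLLOW(<stmts>) = { $, *, [, num }.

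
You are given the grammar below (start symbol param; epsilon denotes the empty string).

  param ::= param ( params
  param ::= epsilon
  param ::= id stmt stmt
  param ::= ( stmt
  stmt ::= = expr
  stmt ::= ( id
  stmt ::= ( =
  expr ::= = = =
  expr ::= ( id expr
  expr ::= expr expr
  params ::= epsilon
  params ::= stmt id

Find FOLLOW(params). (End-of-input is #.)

{ #, ( }

In param ::= param ( params: params is at the end, add FOLLOW(param) = { #, ( }.
Union: FOLLOW(params) = { #, ( }.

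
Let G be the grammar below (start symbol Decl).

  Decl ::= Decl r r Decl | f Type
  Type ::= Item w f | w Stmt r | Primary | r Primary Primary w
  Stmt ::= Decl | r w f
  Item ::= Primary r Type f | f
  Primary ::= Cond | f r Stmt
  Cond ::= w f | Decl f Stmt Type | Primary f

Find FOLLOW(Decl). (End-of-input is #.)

{ #, f, r, w }

Decl is the start symbol, so # ∈ FOLLOW(Decl).
In Decl ::= Decl r r Decl: add FIRST(r r Decl) = { r }.
In Decl ::= Decl r r Decl: Decl is at the end, add FOLLOW(Decl) = { #, f, r, w }.
In Stmt ::= Decl: Decl is at the end, add FOLLOW(Stmt) = { #, f, r, w }.
In Cond ::= Decl f Stmt Type: add FIRST(f Stmt Type) = { f }.
Union: FOLLOW(Decl) = { #, f, r, w }.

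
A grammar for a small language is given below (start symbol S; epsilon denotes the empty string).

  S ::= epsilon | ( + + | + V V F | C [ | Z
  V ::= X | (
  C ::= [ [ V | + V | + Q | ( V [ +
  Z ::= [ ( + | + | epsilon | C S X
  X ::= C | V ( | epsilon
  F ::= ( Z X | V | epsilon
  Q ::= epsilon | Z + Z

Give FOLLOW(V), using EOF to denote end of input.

In S ::= + V V F: add FIRST(V F)\{epsilon} = { (, +, [ }.
  Since V F is nullable, also add FOLLOW(S) = { EOF, (, +, [ }.
In S ::= + V V F: add FIRST(F)\{epsilon} = { (, +, [ }.
  Since F is nullable, also add FOLLOW(S) = { EOF, (, +, [ }.
In C ::= [ [ V: V is at the end, add FOLLOW(C) = { EOF, (, +, [ }.
In C ::= + V: V is at the end, add FOLLOW(C) = { EOF, (, +, [ }.
In C ::= ( V [ +: add FIRST([ +) = { [ }.
In X ::= V (: add FIRST(() = { ( }.
In F ::= V: V is at the end, add FOLLOW(F) = { EOF, (, +, [ }.
Union: FOLLOW(V) = { EOF, (, +, [ }.

{ EOF, (, +, [ }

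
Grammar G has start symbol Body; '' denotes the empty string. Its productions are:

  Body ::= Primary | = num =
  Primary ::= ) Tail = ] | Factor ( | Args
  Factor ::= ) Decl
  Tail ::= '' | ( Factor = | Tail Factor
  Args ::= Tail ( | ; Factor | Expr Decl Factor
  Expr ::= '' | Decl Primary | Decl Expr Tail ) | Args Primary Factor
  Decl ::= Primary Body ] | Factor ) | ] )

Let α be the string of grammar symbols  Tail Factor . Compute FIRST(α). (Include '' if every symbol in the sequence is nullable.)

{ (, ) }

Add FIRST(Tail)\{''} = { (, ) }; Tail is nullable, continue.
Add FIRST(Factor) = { ) }; Factor is not nullable, stop.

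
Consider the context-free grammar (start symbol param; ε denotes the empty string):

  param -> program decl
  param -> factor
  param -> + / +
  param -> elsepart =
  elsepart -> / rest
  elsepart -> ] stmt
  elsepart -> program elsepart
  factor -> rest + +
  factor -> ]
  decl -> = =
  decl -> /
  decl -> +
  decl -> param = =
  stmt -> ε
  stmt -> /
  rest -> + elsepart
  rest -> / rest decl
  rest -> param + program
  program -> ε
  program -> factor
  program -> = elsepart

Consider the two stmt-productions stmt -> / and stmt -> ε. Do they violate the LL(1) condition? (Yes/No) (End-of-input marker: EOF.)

Yes

FIRST(/) = { / } and FIRST(ε) = { ε }.
The second alternative is nullable and FOLLOW(stmt) = { +, /, =, ] } shares / with FIRST of the first — conflict.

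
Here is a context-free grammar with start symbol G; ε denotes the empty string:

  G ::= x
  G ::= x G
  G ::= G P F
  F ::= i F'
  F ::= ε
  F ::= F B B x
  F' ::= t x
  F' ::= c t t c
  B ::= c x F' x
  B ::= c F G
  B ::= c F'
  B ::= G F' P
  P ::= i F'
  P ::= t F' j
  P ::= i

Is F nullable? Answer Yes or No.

F has an ε-production, so F ⇒ ε.

Yes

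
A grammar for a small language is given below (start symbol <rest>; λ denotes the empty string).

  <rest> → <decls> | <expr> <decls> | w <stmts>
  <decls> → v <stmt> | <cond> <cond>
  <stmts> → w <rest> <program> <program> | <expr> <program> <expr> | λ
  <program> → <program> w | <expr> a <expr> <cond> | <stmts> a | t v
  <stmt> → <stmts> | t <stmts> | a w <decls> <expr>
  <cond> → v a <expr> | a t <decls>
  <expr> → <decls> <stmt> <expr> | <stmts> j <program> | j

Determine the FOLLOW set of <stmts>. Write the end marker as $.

{ $, a, j, t, v, w }

In <rest> → w <stmts>: <stmts> is at the end, add FOLLOW(<rest>) = { $, a, j, t, v, w }.
In <program> → <stmts> a: add FIRST(a) = { a }.
In <stmt> → <stmts>: <stmts> is at the end, add FOLLOW(<stmt>) = { $, a, j, t, v, w }.
In <stmt> → t <stmts>: <stmts> is at the end, add FOLLOW(<stmt>) = { $, a, j, t, v, w }.
In <expr> → <stmts> j <program>: add FIRST(j <program>) = { j }.
Union: FOLLOW(<stmts>) = { $, a, j, t, v, w }.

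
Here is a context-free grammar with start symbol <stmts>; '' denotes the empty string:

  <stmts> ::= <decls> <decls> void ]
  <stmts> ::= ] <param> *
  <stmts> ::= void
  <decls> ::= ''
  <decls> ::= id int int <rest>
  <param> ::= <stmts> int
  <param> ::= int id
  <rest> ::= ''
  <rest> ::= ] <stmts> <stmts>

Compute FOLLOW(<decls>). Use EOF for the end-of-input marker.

In <stmts> ::= <decls> <decls> void ]: add FIRST(<decls> void ]) = { id, void }.
In <stmts> ::= <decls> <decls> void ]: add FIRST(void ]) = { void }.
Union: FOLLOW(<decls>) = { id, void }.

{ id, void }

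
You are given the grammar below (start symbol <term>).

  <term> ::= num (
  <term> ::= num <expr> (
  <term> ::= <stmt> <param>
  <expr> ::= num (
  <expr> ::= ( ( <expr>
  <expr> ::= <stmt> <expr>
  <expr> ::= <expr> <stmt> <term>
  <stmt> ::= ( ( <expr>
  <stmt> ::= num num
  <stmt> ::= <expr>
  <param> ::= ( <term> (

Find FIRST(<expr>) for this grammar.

<expr> ::= num ( contributes {num}.
<expr> ::= ( ( <expr> contributes {(}.
From <expr> ::= <stmt> <expr>: add FIRST(<stmt>) = { (, num }.
From <expr> ::= <expr> <stmt> <term>: add FIRST(<expr>) = { (, num }.
Union: FIRST(<expr>) = { (, num }.

{ (, num }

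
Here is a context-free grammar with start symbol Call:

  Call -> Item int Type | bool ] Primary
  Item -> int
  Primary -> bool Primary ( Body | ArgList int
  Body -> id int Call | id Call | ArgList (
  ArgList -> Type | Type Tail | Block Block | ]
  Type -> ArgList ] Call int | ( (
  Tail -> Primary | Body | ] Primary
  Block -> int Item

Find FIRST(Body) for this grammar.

{ (, ], id, int }

Body -> id int Call contributes {id}.
Body -> id Call contributes {id}.
From Body -> ArgList (: add FIRST(ArgList) = { (, ], int }.
Union: FIRST(Body) = { (, ], id, int }.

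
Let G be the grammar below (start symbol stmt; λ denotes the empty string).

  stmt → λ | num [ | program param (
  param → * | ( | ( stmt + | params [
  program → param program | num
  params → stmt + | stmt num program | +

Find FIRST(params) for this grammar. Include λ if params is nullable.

From params → stmt +: stmt nullable, take FIRST(stmt) ∪ {+} = { (, *, +, num }.
From params → stmt num program: stmt nullable, take FIRST(stmt) ∪ {num} = { (, *, +, num }.
params → + contributes {+}.
Union: FIRST(params) = { (, *, +, num }.

{ (, *, +, num }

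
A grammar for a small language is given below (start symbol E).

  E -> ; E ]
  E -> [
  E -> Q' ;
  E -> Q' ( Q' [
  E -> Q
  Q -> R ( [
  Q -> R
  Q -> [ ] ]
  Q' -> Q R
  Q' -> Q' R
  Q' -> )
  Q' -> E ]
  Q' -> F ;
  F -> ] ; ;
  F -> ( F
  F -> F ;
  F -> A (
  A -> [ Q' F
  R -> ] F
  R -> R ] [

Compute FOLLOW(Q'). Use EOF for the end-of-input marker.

In E -> Q' ;: add FIRST(;) = { ; }.
In E -> Q' ( Q' [: add FIRST(( Q' [) = { ( }.
In E -> Q' ( Q' [: add FIRST([) = { [ }.
In Q' -> Q' R: add FIRST(R) = { ] }.
In A -> [ Q' F: add FIRST(F) = { (, [, ] }.
Union: FOLLOW(Q') = { (, ;, [, ] }.

{ (, ;, [, ] }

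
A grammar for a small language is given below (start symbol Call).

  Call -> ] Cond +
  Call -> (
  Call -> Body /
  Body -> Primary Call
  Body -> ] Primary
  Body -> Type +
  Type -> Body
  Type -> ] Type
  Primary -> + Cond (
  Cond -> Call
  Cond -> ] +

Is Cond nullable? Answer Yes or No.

No nonterminal in this grammar is nullable.
No production of Cond has an RHS whose symbols are all nullable, so Cond is not nullable.

No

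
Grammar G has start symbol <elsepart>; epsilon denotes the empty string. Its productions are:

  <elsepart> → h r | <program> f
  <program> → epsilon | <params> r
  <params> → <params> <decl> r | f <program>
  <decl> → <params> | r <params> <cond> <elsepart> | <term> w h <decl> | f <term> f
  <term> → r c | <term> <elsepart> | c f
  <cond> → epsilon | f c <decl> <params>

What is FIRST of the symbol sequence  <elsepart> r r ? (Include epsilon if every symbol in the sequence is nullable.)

Add FIRST(<elsepart>) = { f, h }; <elsepart> is not nullable, stop.

{ f, h }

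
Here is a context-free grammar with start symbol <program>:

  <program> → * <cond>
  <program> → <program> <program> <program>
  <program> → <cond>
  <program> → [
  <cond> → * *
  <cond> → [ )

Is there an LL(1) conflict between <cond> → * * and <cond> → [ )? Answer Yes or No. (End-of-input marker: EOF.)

FIRST(* *) = { * } and FIRST([ )) = { [ }.
The FIRST sets are disjoint and neither alternative is nullable — no conflict.

No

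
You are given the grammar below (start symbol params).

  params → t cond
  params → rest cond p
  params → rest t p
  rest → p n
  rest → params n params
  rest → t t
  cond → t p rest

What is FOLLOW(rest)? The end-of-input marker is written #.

In params → rest cond p: add FIRST(cond p) = { t }.
In params → rest t p: add FIRST(t p) = { t }.
In cond → t p rest: rest is at the end, add FOLLOW(cond) = { #, n, p, t }.
Union: FOLLOW(rest) = { #, n, p, t }.

{ #, n, p, t }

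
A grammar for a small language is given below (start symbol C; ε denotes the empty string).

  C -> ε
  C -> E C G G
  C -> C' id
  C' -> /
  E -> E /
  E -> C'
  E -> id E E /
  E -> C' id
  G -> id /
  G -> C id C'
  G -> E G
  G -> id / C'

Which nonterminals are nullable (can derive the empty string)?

Directly nullable (have an ε-production): C.
No other nonterminal has a production whose RHS symbols are all nullable.

{ C }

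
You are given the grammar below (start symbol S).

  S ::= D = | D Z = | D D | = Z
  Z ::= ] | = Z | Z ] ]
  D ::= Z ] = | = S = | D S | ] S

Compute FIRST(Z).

{ =, ] }

Z ::= ] contributes {]}.
Z ::= = Z contributes {=}.
From Z ::= Z ] ]: add FIRST(Z) = { =, ] }.
Union: FIRST(Z) = { =, ] }.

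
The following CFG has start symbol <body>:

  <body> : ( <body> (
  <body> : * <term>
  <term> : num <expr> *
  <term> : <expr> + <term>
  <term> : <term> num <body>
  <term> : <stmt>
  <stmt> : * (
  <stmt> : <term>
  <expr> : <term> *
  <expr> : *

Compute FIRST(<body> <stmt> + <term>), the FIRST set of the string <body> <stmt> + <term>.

Add FIRST(<body>) = { (, * }; <body> is not nullable, stop.

{ (, * }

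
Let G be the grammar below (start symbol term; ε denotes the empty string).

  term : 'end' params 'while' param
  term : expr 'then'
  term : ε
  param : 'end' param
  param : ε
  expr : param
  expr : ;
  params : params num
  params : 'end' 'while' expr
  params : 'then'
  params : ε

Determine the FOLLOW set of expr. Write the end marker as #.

In term : expr 'then': add FIRST('then') = { 'then' }.
In params : 'end' 'while' expr: expr is at the end, add FOLLOW(params) = { 'while', num }.
Union: FOLLOW(expr) = { 'then', 'while', num }.

{ 'then', 'while', num }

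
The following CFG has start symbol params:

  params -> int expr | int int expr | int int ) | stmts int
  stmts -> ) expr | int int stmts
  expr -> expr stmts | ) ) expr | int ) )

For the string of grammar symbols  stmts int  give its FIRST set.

{ ), int }

Add FIRST(stmts) = { ), int }; stmts is not nullable, stop.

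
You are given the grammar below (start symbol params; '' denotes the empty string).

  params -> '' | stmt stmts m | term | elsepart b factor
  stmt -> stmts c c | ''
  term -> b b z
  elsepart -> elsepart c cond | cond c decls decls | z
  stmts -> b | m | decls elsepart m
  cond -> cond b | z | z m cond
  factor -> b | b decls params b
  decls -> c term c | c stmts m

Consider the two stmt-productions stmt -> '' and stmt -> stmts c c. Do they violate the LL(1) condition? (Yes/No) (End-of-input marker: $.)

FIRST('') = { '' } and FIRST(stmts c c) = { b, c, m }.
The first alternative is nullable and FOLLOW(stmt) = { b, c, m } shares b with FIRST of the second — conflict.

Yes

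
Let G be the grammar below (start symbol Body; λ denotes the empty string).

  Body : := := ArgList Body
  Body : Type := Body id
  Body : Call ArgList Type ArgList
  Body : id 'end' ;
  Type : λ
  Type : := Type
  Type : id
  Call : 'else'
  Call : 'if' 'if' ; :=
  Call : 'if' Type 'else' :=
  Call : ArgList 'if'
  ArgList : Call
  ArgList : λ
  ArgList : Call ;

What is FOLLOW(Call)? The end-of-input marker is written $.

In Body : Call ArgList Type ArgList: add FIRST(ArgList Type ArgList)\{λ} = { 'else', 'if', :=, id }.
  Since ArgList Type ArgList is nullable, also add FOLLOW(Body) = { $, id }.
In ArgList : Call: Call is at the end, add FOLLOW(ArgList) = { $, 'else', 'if', :=, id }.
In ArgList : Call ;: add FIRST(;) = { ; }.
Union: FOLLOW(Call) = { $, 'else', 'if', :=, ;, id }.

{ $, 'else', 'if', :=, ;, id }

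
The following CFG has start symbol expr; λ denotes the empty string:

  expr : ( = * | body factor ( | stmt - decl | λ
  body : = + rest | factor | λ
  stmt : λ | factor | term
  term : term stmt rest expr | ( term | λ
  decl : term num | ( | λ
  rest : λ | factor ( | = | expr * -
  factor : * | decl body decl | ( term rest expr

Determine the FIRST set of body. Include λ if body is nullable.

{ (, *, -, =, num, λ }

body : = + rest contributes {=}.
From body : factor: add FIRST(factor) = { (, *, -, =, num, λ } (including λ since factor is nullable).
body : λ contributes λ.
Union: FIRST(body) = { (, *, -, =, num, λ }.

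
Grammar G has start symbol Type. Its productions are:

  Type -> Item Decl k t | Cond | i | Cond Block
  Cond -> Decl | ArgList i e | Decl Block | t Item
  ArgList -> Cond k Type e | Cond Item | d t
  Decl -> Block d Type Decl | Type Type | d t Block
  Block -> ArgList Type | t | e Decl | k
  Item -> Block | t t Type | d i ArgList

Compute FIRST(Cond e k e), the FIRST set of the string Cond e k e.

Add FIRST(Cond) = { d, e, i, k, t }; Cond is not nullable, stop.

{ d, e, i, k, t }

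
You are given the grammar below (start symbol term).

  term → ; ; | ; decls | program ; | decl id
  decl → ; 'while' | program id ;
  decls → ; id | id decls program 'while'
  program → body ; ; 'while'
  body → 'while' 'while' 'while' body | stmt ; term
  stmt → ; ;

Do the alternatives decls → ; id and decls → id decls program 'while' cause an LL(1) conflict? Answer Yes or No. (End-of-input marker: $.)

No

FIRST(; id) = { ; } and FIRST(id decls program 'while') = { id }.
The FIRST sets are disjoint and neither alternative is nullable — no conflict.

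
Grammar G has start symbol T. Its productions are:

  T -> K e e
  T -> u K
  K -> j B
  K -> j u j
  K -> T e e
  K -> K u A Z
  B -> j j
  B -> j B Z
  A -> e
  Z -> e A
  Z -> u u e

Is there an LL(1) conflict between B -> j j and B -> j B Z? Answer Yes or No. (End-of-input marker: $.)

Yes

FIRST(j j) = { j } and FIRST(j B Z) = { j }.
Both contain j, so the two alternatives are not disjoint — LL(1) conflict.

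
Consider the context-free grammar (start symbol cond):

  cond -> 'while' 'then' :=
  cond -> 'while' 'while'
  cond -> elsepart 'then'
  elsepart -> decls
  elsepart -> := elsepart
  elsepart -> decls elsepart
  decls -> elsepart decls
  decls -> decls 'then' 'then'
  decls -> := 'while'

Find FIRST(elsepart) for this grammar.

{ := }

From elsepart -> decls: add FIRST(decls) = { := }.
elsepart -> := elsepart contributes {:=}.
From elsepart -> decls elsepart: add FIRST(decls) = { := }.
Union: FIRST(elsepart) = { := }.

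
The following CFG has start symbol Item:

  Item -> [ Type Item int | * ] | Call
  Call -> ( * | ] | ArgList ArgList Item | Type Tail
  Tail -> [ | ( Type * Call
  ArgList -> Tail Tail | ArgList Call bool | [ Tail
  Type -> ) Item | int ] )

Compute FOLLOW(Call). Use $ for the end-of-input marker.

{ $, (, ), *, [, ], bool, int }

In Item -> Call: Call is at the end, add FOLLOW(Item) = { $, (, ), *, [, ], bool, int }.
In Tail -> ( Type * Call: Call is at the end, add FOLLOW(Tail) = { $, (, ), *, [, ], bool, int }.
In ArgList -> ArgList Call bool: add FIRST(bool) = { bool }.
Union: FOLLOW(Call) = { $, (, ), *, [, ], bool, int }.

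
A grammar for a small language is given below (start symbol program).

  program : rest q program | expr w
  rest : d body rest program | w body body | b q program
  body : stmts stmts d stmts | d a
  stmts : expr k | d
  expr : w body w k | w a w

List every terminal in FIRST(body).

{ d, w }

From body : stmts stmts d stmts: add FIRST(stmts) = { d, w }.
body : d a contributes {d}.
Union: FIRST(body) = { d, w }.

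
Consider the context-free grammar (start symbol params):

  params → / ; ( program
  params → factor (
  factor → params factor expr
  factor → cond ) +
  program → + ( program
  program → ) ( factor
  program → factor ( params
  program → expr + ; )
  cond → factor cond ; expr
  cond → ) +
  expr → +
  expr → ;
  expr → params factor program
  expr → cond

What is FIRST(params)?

params → / ; ( program contributes {/}.
From params → factor (: add FIRST(factor) = { ), / }.
Union: FIRST(params) = { ), / }.

{ ), / }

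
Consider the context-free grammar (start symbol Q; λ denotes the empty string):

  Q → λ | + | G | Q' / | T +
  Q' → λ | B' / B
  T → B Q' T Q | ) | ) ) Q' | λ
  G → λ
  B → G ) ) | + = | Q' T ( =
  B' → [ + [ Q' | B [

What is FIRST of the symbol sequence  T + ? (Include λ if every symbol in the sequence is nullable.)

{ (, ), +, [ }

Add FIRST(T)\{λ} = { (, ), +, [ }; T is nullable, continue.
+ is a terminal; add {+} and stop.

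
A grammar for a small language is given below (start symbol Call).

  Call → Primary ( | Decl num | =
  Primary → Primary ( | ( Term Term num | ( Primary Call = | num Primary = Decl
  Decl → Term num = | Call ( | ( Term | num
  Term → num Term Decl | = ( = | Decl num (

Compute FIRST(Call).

From Call → Primary (: add FIRST(Primary) = { (, num }.
From Call → Decl num: add FIRST(Decl) = { (, =, num }.
Call → = contributes {=}.
Union: FIRST(Call) = { (, =, num }.

{ (, =, num }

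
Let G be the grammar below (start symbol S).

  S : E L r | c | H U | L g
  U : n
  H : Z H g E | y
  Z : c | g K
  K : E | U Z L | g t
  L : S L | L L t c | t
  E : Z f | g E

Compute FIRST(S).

From S : E L r: add FIRST(E) = { c, g }.
S : c contributes {c}.
From S : H U: add FIRST(H) = { c, g, y }.
From S : L g: add FIRST(L) = { c, g, t, y }.
Union: FIRST(S) = { c, g, t, y }.

{ c, g, t, y }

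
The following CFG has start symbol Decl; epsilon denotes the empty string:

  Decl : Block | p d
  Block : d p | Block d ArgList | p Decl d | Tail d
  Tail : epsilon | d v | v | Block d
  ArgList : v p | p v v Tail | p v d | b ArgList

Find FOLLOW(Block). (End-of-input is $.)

{ $, d }

In Decl : Block: Block is at the end, add FOLLOW(Decl) = { $, d }.
In Block : Block d ArgList: add FIRST(d ArgList) = { d }.
In Tail : Block d: add FIRST(d) = { d }.
Union: FOLLOW(Block) = { $, d }.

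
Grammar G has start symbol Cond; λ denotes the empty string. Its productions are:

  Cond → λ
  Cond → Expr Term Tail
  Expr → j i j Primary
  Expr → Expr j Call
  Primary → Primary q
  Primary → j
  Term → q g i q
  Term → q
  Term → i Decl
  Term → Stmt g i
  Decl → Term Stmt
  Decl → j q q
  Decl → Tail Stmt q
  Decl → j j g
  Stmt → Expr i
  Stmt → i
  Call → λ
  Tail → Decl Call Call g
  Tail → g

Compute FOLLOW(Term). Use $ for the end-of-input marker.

{ g, i, j, q }

In Cond → Expr Term Tail: add FIRST(Tail) = { g, i, j, q }.
In Decl → Term Stmt: add FIRST(Stmt) = { i, j }.
Union: FOLLOW(Term) = { g, i, j, q }.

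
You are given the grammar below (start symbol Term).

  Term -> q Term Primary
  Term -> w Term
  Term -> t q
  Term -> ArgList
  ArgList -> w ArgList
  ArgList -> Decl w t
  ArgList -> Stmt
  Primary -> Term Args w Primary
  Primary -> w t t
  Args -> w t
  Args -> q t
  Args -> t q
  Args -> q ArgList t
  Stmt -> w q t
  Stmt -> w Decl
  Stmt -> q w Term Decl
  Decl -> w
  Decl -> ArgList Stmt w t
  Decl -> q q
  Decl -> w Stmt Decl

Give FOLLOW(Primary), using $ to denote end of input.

{ $, q, t, w }

In Term -> q Term Primary: Primary is at the end, add FOLLOW(Term) = { $, q, t, w }.
In Primary -> Term Args w Primary: Primary is at the end, add FOLLOW(Primary) = { $, q, t, w }.
Union: FOLLOW(Primary) = { $, q, t, w }.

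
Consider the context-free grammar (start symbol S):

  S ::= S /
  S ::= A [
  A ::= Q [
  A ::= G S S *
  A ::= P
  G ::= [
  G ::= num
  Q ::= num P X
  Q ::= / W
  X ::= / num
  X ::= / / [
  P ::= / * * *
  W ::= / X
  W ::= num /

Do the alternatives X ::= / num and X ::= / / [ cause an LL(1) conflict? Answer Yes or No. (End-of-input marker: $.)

Yes

FIRST(/ num) = { / } and FIRST(/ / [) = { / }.
Both contain /, so the two alternatives are not disjoint — LL(1) conflict.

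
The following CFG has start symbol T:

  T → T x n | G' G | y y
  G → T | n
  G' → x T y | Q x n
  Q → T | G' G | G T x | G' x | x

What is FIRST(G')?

G' → x T y contributes {x}.
From G' → Q x n: add FIRST(Q) = { n, x, y }.
Union: FIRST(G') = { n, x, y }.

{ n, x, y }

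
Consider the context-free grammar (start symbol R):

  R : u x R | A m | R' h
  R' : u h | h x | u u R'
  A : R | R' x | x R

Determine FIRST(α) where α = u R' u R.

{ u }

u is a terminal; add {u} and stop.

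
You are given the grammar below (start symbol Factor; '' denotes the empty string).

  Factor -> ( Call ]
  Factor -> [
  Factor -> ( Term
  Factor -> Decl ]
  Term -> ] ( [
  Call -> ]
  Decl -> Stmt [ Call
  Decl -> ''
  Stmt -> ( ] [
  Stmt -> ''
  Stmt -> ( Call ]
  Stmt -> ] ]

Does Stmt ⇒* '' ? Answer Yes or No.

Stmt has an ''-production, so Stmt ⇒ ''.

Yes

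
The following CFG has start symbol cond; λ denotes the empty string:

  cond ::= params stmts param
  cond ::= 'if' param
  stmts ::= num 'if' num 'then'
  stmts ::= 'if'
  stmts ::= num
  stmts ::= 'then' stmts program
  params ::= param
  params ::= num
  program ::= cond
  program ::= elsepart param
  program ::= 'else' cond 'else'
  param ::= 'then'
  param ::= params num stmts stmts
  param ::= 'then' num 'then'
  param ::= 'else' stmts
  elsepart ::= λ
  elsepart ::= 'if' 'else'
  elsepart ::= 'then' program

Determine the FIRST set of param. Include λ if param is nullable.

{ 'else', 'then', num }

param ::= 'then' contributes {'then'}.
From param ::= params num stmts stmts: add FIRST(params) = { 'else', 'then', num }.
param ::= 'then' num 'then' contributes {'then'}.
param ::= 'else' stmts contributes {'else'}.
Union: FIRST(param) = { 'else', 'then', num }.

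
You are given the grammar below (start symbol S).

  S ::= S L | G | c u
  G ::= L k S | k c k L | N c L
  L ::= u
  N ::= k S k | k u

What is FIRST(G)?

From G ::= L k S: add FIRST(L) = { u }.
G ::= k c k L contributes {k}.
From G ::= N c L: add FIRST(N) = { k }.
Union: FIRST(G) = { k, u }.

{ k, u }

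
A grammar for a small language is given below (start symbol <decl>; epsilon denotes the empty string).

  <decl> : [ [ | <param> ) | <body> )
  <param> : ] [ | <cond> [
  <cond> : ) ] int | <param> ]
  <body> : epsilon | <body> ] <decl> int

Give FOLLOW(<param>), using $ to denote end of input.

In <decl> : <param> ): add FIRST()) = { ) }.
In <cond> : <param> ]: add FIRST(]) = { ] }.
Union: FOLLOW(<param>) = { ), ] }.

{ ), ] }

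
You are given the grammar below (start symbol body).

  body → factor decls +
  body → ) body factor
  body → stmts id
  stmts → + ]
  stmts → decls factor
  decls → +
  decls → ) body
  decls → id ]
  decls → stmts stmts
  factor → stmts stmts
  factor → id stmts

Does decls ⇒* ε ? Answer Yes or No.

No

No nonterminal in this grammar is nullable.
No production of decls has an RHS whose symbols are all nullable, so decls is not nullable.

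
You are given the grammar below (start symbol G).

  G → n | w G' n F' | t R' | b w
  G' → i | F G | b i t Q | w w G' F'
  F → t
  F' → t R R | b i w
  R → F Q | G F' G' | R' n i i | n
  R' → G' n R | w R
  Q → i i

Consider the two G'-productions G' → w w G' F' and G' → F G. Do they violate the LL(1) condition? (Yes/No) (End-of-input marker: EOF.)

No

FIRST(w w G' F') = { w } and FIRST(F G) = { t }.
The FIRST sets are disjoint and neither alternative is nullable — no conflict.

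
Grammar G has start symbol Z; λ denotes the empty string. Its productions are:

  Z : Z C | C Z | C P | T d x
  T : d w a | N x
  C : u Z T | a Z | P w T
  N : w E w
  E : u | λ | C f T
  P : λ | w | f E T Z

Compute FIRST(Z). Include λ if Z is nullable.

{ a, d, f, u, w }

From Z : Z C: add FIRST(Z) = { a, d, f, u, w }.
From Z : C Z: add FIRST(C) = { a, f, u, w }.
From Z : C P: add FIRST(C) = { a, f, u, w }.
From Z : T d x: add FIRST(T) = { d, w }.
Union: FIRST(Z) = { a, d, f, u, w }.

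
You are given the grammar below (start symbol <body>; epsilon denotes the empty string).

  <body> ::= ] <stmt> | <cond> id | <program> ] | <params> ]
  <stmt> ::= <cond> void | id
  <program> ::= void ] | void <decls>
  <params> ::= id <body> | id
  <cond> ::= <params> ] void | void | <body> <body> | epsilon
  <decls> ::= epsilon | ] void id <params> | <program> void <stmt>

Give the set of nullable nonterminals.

{ <cond>, <decls> }

Directly nullable (have an epsilon-production): <cond>, <decls>.
No other nonterminal has a production whose RHS symbols are all nullable.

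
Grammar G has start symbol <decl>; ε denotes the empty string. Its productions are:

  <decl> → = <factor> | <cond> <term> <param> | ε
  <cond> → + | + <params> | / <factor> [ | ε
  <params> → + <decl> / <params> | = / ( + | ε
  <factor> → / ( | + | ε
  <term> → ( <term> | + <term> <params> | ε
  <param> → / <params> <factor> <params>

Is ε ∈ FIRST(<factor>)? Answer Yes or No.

<factor> has an ε-production, so <factor> ⇒ ε.

Yes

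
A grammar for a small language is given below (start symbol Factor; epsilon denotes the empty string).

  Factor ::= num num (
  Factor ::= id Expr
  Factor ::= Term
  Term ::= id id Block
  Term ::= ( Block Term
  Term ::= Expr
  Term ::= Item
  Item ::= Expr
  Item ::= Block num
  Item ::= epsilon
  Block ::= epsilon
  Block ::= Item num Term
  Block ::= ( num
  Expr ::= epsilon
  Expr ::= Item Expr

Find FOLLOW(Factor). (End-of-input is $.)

{ $ }

Factor is the start symbol, so $ ∈ FOLLOW(Factor).
Union: FOLLOW(Factor) = { $ }.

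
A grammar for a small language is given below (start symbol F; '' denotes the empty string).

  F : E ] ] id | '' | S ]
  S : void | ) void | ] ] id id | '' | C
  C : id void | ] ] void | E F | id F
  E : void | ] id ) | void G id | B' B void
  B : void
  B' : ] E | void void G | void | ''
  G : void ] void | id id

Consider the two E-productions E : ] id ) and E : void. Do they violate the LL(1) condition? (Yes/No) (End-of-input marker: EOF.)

FIRST(] id )) = { ] } and FIRST(void) = { void }.
The FIRST sets are disjoint and neither alternative is nullable — no conflict.

No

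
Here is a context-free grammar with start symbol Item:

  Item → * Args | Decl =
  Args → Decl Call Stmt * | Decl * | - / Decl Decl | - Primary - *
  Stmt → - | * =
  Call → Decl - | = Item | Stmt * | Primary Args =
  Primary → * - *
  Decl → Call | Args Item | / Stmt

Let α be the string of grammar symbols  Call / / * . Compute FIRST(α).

Add FIRST(Call) = { *, -, /, = }; Call is not nullable, stop.

{ *, -, /, = }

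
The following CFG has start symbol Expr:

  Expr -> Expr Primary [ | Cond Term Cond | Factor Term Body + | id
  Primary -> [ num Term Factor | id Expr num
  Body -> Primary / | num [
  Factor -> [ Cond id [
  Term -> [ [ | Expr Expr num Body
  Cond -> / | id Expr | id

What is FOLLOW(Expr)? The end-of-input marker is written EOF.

{ EOF, /, [, id, num }

Expr is the start symbol, so EOF ∈ FOLLOW(Expr).
In Expr -> Expr Primary [: add FIRST(Primary [) = { [, id }.
In Primary -> id Expr num: add FIRST(num) = { num }.
In Term -> Expr Expr num Body: add FIRST(Expr num Body) = { /, [, id }.
In Term -> Expr Expr num Body: add FIRST(num Body) = { num }.
In Cond -> id Expr: Expr is at the end, add FOLLOW(Cond) = { EOF, /, [, id, num }.
Union: FOLLOW(Expr) = { EOF, /, [, id, num }.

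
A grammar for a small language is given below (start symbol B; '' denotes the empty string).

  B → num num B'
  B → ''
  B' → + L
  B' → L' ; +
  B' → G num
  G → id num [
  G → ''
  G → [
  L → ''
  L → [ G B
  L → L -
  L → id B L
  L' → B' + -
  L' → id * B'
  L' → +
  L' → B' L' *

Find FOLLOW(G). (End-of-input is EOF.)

In B' → G num: add FIRST(num) = { num }.
In L → [ G B: add FIRST(B)\{''} = { num }.
  Since B is nullable, also add FOLLOW(L) = { EOF, *, +, -, ;, [, id, num }.
Union: FOLLOW(G) = { EOF, *, +, -, ;, [, id, num }.

{ EOF, *, +, -, ;, [, id, num }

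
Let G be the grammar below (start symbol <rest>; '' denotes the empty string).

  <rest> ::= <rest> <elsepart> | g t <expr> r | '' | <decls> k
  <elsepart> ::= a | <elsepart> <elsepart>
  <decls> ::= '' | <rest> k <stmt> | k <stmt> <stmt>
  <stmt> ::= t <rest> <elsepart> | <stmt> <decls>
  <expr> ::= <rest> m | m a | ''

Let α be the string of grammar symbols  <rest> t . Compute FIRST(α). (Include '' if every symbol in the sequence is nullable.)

Add FIRST(<rest>)\{''} = { a, g, k }; <rest> is nullable, continue.
t is a terminal; add {t} and stop.

{ a, g, k, t }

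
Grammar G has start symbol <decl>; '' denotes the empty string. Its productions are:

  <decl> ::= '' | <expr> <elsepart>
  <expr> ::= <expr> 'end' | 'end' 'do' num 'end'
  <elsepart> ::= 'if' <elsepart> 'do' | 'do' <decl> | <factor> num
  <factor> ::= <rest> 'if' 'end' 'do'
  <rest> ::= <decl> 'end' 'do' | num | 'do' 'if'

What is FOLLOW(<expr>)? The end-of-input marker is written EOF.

In <decl> ::= <expr> <elsepart>: add FIRST(<elsepart>) = { 'do', 'end', 'if', num }.
In <expr> ::= <expr> 'end': add FIRST('end') = { 'end' }.
Union: FOLLOW(<expr>) = { 'do', 'end', 'if', num }.

{ 'do', 'end', 'if', num }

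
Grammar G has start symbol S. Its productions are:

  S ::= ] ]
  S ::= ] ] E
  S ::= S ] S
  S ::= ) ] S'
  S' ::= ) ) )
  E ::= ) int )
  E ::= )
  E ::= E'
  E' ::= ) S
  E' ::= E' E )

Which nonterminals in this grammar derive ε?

No nonterminal has an empty production or an RHS whose symbols are all nullable.

{ } (none)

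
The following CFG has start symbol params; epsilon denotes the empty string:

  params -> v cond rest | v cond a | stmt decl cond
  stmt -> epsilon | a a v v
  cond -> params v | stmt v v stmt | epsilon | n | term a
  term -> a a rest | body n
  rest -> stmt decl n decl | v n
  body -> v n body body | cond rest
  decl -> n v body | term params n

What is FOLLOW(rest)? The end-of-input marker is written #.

In params -> v cond rest: rest is at the end, add FOLLOW(params) = { #, n, v }.
In term -> a a rest: rest is at the end, add FOLLOW(term) = { a, n, v }.
In body -> cond rest: rest is at the end, add FOLLOW(body) = { #, a, n, v }.
Union: FOLLOW(rest) = { #, a, n, v }.

{ #, a, n, v }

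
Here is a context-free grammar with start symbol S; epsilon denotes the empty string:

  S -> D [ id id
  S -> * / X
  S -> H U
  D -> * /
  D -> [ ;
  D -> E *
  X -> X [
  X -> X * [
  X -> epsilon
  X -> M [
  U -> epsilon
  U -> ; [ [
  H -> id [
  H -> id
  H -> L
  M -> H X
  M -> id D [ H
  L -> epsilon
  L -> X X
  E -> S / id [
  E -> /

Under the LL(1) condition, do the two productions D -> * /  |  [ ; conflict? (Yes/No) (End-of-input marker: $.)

No

FIRST(* /) = { * } and FIRST([ ;) = { [ }.
The FIRST sets are disjoint and neither alternative is nullable — no conflict.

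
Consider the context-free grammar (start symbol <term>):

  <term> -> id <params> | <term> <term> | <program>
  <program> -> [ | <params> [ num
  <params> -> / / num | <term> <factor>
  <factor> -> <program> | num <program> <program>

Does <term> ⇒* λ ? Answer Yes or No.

No

No nonterminal in this grammar is nullable.
No production of <term> has an RHS whose symbols are all nullable, so <term> is not nullable.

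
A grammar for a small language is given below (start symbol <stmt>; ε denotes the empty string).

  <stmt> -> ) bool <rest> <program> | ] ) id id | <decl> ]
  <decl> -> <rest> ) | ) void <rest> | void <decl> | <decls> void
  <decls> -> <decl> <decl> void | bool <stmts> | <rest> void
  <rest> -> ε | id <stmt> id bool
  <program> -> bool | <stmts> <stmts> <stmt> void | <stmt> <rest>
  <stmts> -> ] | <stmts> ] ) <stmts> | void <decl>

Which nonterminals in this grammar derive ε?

Directly nullable (have an ε-production): <rest>.
No other nonterminal has a production whose RHS symbols are all nullable.

{ <rest> }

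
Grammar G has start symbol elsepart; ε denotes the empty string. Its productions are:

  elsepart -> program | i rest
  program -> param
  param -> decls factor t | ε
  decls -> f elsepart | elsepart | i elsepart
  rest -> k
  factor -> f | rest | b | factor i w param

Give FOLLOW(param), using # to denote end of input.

In program -> param: param is at the end, add FOLLOW(program) = { #, b, f, k }.
In factor -> factor i w param: param is at the end, add FOLLOW(factor) = { i, t }.
Union: FOLLOW(param) = { #, b, f, i, k, t }.

{ #, b, f, i, k, t }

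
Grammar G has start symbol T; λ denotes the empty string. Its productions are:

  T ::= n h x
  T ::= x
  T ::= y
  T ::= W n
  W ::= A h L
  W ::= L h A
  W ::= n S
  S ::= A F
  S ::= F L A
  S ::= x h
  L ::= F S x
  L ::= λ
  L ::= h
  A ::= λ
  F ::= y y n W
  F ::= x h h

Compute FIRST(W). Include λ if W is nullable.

{ h, n, x, y }

From W ::= A h L: A nullable, take FIRST(A) ∪ {h} = { h }.
From W ::= L h A: L nullable, take FIRST(L) ∪ {h} = { h, x, y }.
W ::= n S contributes {n}.
Union: FIRST(W) = { h, n, x, y }.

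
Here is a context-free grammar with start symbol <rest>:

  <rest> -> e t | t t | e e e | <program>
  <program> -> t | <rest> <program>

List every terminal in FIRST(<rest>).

<rest> -> e t contributes {e}.
<rest> -> t t contributes {t}.
<rest> -> e e e contributes {e}.
From <rest> -> <program>: add FIRST(<program>) = { e, t }.
Union: FIRST(<rest>) = { e, t }.

{ e, t }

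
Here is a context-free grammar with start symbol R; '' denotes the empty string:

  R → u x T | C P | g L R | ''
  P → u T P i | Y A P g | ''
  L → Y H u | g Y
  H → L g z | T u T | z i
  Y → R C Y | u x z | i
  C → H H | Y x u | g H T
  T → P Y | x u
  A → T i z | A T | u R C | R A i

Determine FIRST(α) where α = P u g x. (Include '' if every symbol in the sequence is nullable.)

{ g, i, u, x, z }

Add FIRST(P)\{''} = { g, i, u, x, z }; P is nullable, continue.
u is a terminal; add {u} and stop.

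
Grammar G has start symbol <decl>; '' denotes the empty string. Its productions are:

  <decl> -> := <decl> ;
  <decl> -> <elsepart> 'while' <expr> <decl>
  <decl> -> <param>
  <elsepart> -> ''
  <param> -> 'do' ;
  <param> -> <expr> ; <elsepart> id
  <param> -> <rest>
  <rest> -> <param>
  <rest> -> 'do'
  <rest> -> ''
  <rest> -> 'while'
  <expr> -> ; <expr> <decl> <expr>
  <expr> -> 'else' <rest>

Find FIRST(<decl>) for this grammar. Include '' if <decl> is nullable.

<decl> -> := <decl> ; contributes {:=}.
From <decl> -> <elsepart> 'while' <expr> <decl>: <elsepart> nullable, take FIRST(<elsepart>) ∪ {'while'} = { 'while' }.
From <decl> -> <param>: add FIRST(<param>) = { 'do', 'else', 'while', ;, '' } (including '' since <param> is nullable).
Union: FIRST(<decl>) = { 'do', 'else', 'while', :=, ;, '' }.

{ 'do', 'else', 'while', :=, ;, '' }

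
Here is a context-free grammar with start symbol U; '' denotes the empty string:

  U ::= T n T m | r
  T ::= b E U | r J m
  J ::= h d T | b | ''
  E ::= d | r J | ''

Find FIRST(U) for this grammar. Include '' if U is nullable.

From U ::= T n T m: add FIRST(T) = { b, r }.
U ::= r contributes {r}.
Union: FIRST(U) = { b, r }.

{ b, r }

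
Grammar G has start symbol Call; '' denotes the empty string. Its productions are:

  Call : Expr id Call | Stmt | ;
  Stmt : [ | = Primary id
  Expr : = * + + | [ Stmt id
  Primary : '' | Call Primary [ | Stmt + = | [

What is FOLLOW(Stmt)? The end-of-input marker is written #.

In Call : Stmt: Stmt is at the end, add FOLLOW(Call) = { #, ;, =, [ }.
In Expr : [ Stmt id: add FIRST(id) = { id }.
In Primary : Stmt + =: add FIRST(+ =) = { + }.
Union: FOLLOW(Stmt) = { #, +, ;, =, [, id }.

{ #, +, ;, =, [, id }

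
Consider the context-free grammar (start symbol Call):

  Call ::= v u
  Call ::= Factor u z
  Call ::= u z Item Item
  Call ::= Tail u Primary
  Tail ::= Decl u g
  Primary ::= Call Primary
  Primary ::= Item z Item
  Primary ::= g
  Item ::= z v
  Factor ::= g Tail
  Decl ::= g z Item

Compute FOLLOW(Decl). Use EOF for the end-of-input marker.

{ u }

In Tail ::= Decl u g: add FIRST(u g) = { u }.
Union: FOLLOW(Decl) = { u }.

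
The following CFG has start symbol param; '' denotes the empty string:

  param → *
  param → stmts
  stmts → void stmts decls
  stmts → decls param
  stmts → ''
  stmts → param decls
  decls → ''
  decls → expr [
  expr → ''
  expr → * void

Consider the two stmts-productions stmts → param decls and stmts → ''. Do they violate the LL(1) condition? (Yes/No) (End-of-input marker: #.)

FIRST(param decls) = { *, [, void, '' } and FIRST('') = { '' }.
Both alternatives are nullable, violating the LL(1) condition.

Yes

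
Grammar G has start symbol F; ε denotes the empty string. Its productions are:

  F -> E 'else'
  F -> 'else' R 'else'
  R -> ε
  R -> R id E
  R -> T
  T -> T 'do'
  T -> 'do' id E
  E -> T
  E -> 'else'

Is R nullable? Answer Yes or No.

Yes

R has an ε-production, so R ⇒ ε.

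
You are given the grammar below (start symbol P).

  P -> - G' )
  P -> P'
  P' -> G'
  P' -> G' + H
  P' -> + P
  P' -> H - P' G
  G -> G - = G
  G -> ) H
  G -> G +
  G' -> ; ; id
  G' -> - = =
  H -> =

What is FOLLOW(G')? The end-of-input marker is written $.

In P -> - G' ): add FIRST()) = { ) }.
In P' -> G': G' is at the end, add FOLLOW(P') = { $, ) }.
In P' -> G' + H: add FIRST(+ H) = { + }.
Union: FOLLOW(G') = { $, ), + }.

{ $, ), + }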